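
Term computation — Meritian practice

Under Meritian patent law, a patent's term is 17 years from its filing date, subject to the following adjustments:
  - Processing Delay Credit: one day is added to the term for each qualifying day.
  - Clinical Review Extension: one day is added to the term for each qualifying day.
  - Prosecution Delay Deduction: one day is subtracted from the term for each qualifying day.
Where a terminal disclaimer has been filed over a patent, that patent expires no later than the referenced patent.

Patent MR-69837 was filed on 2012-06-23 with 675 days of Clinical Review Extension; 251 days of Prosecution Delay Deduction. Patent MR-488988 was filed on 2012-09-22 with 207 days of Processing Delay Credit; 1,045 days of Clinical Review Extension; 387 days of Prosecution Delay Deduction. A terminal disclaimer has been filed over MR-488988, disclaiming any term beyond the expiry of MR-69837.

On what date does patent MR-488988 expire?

2030-08-21

Natural term of MR-488988:
  Base: filing + 17 years → 22 September 2029.
  Processing Delay Credit: +207 days → 17 April 2030.
  Clinical Review Extension: +1045 days → 25 February 2033.
  Prosecution Delay Deduction: −387 days → 4 February 2032.
Expiry of referenced patent MR-69837:
  Base: filing + 17 years → 23 June 2029.
  Clinical Review Extension: +675 days → 29 April 2031.
  Prosecution Delay Deduction: −251 days → 21 August 2030.
Terminal disclaimer: MR-488988 expires on the earlier of 4 February 2032 and 21 August 2030.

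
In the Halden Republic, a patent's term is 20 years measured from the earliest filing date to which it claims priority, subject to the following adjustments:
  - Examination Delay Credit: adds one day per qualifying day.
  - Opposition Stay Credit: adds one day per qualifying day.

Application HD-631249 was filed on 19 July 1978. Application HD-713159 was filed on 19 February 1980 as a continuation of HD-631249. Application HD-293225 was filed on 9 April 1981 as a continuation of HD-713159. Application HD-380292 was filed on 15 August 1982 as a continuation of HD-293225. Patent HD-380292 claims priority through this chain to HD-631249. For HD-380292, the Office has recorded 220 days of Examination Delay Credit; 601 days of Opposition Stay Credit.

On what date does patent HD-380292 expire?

2000-10-17

Earliest priority filing: 19 July 1978.
Base term: 19 July 1978 + 20 years → 19 July 1998.
Examination Delay Credit: +220 days → 24 February 1999.
Opposition Stay Credit: +601 days → 17 October 2000.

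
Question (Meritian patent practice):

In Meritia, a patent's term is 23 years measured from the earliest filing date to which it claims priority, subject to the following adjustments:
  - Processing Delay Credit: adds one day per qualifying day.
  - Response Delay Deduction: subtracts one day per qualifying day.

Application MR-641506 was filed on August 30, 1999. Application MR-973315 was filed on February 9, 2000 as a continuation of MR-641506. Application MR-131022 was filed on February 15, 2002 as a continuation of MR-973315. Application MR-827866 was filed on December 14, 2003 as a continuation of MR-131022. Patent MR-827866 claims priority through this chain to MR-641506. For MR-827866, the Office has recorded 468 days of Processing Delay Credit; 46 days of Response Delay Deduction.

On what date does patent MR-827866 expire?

October 26, 2023

Earliest priority filing: 30 August 1999.
Base term: 30 August 1999 + 23 years → 30 August 2022.
Processing Delay Credit: +468 days → 11 December 2023.
Response Delay Deduction: −46 days → 26 October 2023.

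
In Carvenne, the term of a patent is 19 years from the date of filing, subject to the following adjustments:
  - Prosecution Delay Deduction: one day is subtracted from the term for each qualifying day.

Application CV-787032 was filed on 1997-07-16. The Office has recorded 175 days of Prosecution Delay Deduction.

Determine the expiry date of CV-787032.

Base term: filing date + 19 years → 16 July 2016.
Prosecution Delay Deduction: −175 days → 23 January 2016.

January 23, 2016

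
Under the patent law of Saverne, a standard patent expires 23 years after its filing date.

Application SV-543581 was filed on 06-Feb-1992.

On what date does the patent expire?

Filing date + 23 years → 6 February 2015.

February 6, 2015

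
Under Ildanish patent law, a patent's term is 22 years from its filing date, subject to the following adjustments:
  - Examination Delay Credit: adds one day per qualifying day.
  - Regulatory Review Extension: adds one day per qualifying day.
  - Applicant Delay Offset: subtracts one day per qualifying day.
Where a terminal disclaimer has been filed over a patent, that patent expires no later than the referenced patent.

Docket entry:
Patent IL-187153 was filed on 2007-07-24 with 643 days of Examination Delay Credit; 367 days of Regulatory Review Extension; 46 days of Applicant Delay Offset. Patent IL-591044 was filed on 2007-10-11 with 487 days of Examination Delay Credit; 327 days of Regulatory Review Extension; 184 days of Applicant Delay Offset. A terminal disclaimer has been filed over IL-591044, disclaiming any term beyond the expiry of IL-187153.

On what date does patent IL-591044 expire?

Natural term of IL-591044:
  Base: filing + 22 years → 11 October 2029.
  Examination Delay Credit: +487 days → 10 February 2031.
  Regulatory Review Extension: +327 days → 3 January 2032.
  Applicant Delay Offset: −184 days → 3 July 2031.
Expiry of referenced patent IL-187153:
  Base: filing + 22 years → 24 July 2029.
  Examination Delay Credit: +643 days → 28 April 2031.
  Regulatory Review Extension: +367 days → 29 April 2032.
  Applicant Delay Offset: −46 days → 14 March 2032.
Terminal disclaimer: IL-591044 expires on the earlier of 3 July 2031 and 14 March 2032.

July 3, 2031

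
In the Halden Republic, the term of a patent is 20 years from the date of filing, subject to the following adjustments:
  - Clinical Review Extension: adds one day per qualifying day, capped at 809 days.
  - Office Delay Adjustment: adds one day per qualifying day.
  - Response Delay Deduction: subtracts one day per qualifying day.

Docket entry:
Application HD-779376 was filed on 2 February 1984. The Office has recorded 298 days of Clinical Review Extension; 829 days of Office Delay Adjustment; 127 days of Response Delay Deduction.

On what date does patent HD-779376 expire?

October 29, 2006

Base term: filing date + 20 years → 2 February 2004.
Clinical Review Extension: 298 days (within the 809-day cap) → +298 days → 26 November 2004.
Office Delay Adjustment: +829 days → 5 March 2007.
Response Delay Deduction: −127 days → 29 October 2006.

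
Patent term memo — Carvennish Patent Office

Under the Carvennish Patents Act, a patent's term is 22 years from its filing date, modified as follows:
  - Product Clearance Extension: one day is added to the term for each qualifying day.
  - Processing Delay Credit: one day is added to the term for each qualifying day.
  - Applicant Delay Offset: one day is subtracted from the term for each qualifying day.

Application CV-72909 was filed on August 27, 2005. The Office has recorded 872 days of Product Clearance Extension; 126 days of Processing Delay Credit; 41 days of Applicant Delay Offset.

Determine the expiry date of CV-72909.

Base term: filing date + 22 years → 27 August 2027.
Product Clearance Extension: +872 days → 15 January 2030.
Processing Delay Credit: +126 days → 21 May 2030.
Applicant Delay Offset: −41 days → 10 April 2030.

April 10, 2030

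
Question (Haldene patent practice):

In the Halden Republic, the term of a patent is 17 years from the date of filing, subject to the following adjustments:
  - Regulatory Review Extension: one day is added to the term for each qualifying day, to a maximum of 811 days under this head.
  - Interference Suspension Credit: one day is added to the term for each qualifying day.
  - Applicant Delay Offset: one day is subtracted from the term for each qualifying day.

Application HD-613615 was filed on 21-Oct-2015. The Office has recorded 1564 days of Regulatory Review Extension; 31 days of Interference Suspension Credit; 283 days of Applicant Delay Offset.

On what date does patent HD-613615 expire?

Base term: filing date + 17 years → 21 October 2032.
Regulatory Review Extension: 1564 days claimed exceeds the 811-day cap, so +811 days → 10 January 2035.
Interference Suspension Credit: +31 days → 10 February 2035.
Applicant Delay Offset: −283 days → 3 May 2034.

May 3, 2034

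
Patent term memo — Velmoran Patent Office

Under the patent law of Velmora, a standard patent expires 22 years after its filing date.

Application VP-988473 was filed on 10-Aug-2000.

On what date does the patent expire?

August 10, 2022

Filing date + 22 years → 10 August 2022.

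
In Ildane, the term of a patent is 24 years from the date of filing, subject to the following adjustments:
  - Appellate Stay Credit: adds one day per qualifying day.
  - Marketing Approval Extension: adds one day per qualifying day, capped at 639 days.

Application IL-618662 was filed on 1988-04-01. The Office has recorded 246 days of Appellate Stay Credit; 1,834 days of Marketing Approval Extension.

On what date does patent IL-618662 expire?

September 3, 2014

Base term: filing date + 24 years → 1 April 2012.
Appellate Stay Credit: +246 days → 3 December 2012.
Marketing Approval Extension: 1834 days claimed exceeds the 639-day cap, so +639 days → 3 September 2014.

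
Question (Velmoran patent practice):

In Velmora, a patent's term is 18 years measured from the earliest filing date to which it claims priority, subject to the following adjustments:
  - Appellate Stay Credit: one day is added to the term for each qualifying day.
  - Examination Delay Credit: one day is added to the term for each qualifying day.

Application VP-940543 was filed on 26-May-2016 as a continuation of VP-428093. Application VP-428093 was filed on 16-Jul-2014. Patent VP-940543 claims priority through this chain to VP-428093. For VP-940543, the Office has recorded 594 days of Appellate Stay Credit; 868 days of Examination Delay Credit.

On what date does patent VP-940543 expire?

Earliest priority filing: 16 July 2014.
Base term: 16 July 2014 + 18 years → 16 July 2032.
Appellate Stay Credit: +594 days → 2 March 2034.
Examination Delay Credit: +868 days → 17 July 2036.

July 17, 2036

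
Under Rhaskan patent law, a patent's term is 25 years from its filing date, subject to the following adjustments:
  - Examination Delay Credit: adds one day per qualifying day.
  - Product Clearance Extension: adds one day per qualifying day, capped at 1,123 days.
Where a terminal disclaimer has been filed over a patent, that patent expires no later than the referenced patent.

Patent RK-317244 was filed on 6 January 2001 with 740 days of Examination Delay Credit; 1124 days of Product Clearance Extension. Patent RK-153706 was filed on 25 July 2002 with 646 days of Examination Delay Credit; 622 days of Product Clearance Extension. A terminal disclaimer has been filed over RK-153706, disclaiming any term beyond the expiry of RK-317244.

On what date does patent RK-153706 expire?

January 13, 2031

Natural term of RK-153706:
  Base: filing + 25 years → 25 July 2027.
  Examination Delay Credit: +646 days → 1 May 2029.
  Product Clearance Extension: 622 days (within the 1123-day cap) → +622 days → 13 January 2031.
Expiry of referenced patent RK-317244:
  Base: filing + 25 years → 6 January 2026.
  Examination Delay Credit: +740 days → 16 January 2028.
  Product Clearance Extension: 1124 days claimed exceeds the 1123-day cap, so +1123 days → 12 February 2031.
Terminal disclaimer: RK-153706 expires on the earlier of 13 January 2031 and 12 February 2031.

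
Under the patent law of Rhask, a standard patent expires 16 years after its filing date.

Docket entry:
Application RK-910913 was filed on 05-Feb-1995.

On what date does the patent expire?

Filing date + 16 years → 5 February 2011.

February 5, 2011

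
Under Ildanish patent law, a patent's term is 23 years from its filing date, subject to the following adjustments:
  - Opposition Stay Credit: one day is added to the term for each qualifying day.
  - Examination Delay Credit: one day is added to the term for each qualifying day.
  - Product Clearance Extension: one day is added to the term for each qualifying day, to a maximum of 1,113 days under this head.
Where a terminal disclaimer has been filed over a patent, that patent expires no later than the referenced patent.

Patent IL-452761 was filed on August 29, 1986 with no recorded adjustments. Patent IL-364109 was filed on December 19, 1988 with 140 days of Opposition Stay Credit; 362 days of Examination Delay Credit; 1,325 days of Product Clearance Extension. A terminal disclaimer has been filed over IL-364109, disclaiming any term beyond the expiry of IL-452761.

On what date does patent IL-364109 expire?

Natural term of IL-364109:
  Base: filing + 23 years → 19 December 2011.
  Opposition Stay Credit: +140 days → 7 May 2012.
  Examination Delay Credit: +362 days → 4 May 2013.
  Product Clearance Extension: 1325 days claimed exceeds the 1113-day cap, so +1113 days → 21 May 2016.
Expiry of referenced patent IL-452761:
  Base: filing + 23 years → 29 August 2009.
Terminal disclaimer: IL-364109 expires on the earlier of 21 May 2016 and 29 August 2009.

August 29, 2009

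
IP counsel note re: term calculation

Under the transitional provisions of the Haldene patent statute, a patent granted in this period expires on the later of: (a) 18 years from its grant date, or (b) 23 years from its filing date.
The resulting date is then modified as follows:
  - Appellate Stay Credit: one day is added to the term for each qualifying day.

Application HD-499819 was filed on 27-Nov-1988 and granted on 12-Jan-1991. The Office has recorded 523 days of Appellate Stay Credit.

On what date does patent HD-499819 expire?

2013-05-03

(a) grant + 18 years → 12 January 2009.
(b) filing + 23 years → 27 November 2011.
Later of the two: 27 November 2011.
Appellate Stay Credit: +523 days → 3 May 2013.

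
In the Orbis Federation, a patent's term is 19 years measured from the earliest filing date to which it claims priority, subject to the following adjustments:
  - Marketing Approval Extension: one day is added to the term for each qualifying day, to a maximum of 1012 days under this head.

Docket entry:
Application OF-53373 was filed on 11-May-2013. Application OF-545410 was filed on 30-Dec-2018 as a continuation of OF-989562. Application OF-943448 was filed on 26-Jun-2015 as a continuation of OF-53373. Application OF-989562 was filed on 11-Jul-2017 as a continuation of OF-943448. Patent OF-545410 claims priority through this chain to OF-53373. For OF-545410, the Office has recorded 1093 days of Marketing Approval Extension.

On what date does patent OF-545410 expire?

February 17, 2035

Earliest priority filing: 11 May 2013.
Base term: 11 May 2013 + 19 years → 11 May 2032.
Marketing Approval Extension: 1093 days claimed exceeds the 1012-day cap, so +1012 days → 17 February 2035.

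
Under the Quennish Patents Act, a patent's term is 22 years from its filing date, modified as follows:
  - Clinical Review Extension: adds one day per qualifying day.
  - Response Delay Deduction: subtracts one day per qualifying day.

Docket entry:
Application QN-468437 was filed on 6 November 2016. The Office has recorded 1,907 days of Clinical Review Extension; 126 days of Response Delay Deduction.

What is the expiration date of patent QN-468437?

Base term: filing date + 22 years → 6 November 2038.
Clinical Review Extension: +1907 days → 26 January 2044.
Response Delay Deduction: −126 days → 22 September 2043.

September 22, 2043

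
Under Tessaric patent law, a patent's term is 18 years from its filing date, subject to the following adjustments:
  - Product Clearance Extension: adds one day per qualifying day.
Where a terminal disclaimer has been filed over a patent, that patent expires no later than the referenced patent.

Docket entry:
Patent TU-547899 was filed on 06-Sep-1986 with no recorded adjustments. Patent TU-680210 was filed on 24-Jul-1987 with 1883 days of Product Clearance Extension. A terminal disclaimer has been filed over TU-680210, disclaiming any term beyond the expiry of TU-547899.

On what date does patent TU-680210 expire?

September 6, 2004

Natural term of TU-680210:
  Base: filing + 18 years → 24 July 2005.
  Product Clearance Extension: +1883 days → 19 September 2010.
Expiry of referenced patent TU-547899:
  Base: filing + 18 years → 6 September 2004.
Terminal disclaimer: TU-680210 expires on the earlier of 19 September 2010 and 6 September 2004.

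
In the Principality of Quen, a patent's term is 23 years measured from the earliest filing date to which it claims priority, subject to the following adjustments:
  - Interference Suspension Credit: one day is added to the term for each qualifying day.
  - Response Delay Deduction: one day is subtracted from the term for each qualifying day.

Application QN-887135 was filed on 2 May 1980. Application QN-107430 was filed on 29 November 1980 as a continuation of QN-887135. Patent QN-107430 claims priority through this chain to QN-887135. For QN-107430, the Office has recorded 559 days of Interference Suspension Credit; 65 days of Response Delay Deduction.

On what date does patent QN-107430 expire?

Earliest priority filing: 2 May 1980.
Base term: 2 May 1980 + 23 years → 2 May 2003.
Interference Suspension Credit: +559 days → 11 November 2004.
Response Delay Deduction: −65 days → 7 September 2004.

2004-09-07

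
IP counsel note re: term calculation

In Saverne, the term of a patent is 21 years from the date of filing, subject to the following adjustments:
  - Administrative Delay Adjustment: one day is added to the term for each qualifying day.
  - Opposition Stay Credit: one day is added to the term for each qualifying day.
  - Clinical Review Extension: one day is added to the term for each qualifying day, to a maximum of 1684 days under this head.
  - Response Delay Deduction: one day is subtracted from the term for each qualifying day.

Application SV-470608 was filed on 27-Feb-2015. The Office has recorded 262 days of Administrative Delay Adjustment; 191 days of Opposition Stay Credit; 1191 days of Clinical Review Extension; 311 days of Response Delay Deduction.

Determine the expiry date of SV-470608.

October 22, 2039

Base term: filing date + 21 years → 27 February 2036.
Administrative Delay Adjustment: +262 days → 15 November 2036.
Opposition Stay Credit: +191 days → 25 May 2037.
Clinical Review Extension: 1191 days (within the 1684-day cap) → +1191 days → 28 August 2040.
Response Delay Deduction: −311 days → 22 October 2039.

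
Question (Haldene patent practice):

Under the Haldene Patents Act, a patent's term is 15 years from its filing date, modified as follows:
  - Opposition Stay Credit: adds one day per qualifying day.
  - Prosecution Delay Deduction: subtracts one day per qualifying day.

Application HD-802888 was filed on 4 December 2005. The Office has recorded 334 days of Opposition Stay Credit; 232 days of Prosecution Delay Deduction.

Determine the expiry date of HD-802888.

Base term: filing date + 15 years → 4 December 2020.
Opposition Stay Credit: +334 days → 3 November 2021.
Prosecution Delay Deduction: −232 days → 16 March 2021.

2021-03-16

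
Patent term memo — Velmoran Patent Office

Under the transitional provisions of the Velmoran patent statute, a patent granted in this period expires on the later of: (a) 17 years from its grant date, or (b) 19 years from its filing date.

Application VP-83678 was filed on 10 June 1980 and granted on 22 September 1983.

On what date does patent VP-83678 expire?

(a) grant + 17 years → 22 September 2000.
(b) filing + 19 years → 10 June 1999.
Later of the two: 22 September 2000.

September 22, 2000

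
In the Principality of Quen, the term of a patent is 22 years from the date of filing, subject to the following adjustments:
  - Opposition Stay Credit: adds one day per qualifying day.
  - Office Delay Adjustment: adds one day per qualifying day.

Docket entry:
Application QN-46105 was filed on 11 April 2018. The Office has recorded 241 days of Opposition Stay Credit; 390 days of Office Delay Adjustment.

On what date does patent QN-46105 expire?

January 2, 2042

Base term: filing date + 22 years → 11 April 2040.
Opposition Stay Credit: +241 days → 8 December 2040.
Office Delay Adjustment: +390 days → 2 January 2042.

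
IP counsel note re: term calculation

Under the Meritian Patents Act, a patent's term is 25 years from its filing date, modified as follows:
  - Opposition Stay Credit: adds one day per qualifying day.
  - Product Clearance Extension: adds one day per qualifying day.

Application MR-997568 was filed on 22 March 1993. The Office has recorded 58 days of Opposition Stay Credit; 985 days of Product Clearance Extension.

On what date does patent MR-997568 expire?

Base term: filing date + 25 years → 22 March 2018.
Opposition Stay Credit: +58 days → 19 May 2018.
Product Clearance Extension: +985 days → 28 January 2021.

January 28, 2021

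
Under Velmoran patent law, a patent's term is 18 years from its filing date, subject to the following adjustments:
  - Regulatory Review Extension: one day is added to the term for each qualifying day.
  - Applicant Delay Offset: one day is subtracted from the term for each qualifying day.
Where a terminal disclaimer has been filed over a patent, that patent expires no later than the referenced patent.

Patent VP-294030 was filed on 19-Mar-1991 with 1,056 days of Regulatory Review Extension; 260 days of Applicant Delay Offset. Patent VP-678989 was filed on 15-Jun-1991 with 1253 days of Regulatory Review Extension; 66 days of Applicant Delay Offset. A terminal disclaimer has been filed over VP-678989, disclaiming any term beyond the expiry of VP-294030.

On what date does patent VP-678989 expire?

2011-05-24

Natural term of VP-678989:
  Base: filing + 18 years → 15 June 2009.
  Regulatory Review Extension: +1253 days → 19 November 2012.
  Applicant Delay Offset: −66 days → 14 September 2012.
Expiry of referenced patent VP-294030:
  Base: filing + 18 years → 19 March 2009.
  Regulatory Review Extension: +1056 days → 8 February 2012.
  Applicant Delay Offset: −260 days → 24 May 2011.
Terminal disclaimer: VP-678989 expires on the earlier of 14 September 2012 and 24 May 2011.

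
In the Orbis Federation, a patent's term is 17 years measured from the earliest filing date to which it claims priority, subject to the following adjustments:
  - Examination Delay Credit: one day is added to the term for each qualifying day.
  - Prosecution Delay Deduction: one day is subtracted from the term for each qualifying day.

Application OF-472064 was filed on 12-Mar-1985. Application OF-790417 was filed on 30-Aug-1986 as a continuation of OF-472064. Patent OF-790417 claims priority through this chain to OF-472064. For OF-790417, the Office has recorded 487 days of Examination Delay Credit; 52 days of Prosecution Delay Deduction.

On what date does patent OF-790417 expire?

May 21, 2003

Earliest priority filing: 12 March 1985.
Base term: 12 March 1985 + 17 years → 12 March 2002.
Examination Delay Credit: +487 days → 12 July 2003.
Prosecution Delay Deduction: −52 days → 21 May 2003.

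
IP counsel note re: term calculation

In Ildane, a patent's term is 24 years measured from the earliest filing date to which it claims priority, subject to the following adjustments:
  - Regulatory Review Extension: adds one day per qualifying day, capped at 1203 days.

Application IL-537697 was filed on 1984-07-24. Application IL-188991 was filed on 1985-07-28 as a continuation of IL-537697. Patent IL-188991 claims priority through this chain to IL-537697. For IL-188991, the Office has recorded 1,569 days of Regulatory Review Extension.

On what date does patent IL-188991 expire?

November 9, 2011

Earliest priority filing: 24 July 1984.
Base term: 24 July 1984 + 24 years → 24 July 2008.
Regulatory Review Extension: 1569 days claimed exceeds the 1203-day cap, so +1203 days → 9 November 2011.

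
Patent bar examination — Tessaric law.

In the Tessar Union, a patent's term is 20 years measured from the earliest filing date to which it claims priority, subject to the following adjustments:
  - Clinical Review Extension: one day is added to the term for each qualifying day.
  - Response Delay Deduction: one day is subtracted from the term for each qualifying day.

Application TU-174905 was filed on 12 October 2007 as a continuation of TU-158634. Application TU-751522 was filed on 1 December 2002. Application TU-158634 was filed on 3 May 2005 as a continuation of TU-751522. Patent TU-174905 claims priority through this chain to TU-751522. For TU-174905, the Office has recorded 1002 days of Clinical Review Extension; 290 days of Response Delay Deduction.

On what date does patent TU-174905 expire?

2024-11-12

Earliest priority filing: 1 December 2002.
Base term: 1 December 2002 + 20 years → 1 December 2022.
Clinical Review Extension: +1002 days → 29 August 2025.
Response Delay Deduction: −290 days → 12 November 2024.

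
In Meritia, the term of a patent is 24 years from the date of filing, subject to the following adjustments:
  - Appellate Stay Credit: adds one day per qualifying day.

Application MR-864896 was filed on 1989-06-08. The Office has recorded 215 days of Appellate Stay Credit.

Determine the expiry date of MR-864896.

Base term: filing date + 24 years → 8 June 2013.
Appellate Stay Credit: +215 days → 9 January 2014.

January 9, 2014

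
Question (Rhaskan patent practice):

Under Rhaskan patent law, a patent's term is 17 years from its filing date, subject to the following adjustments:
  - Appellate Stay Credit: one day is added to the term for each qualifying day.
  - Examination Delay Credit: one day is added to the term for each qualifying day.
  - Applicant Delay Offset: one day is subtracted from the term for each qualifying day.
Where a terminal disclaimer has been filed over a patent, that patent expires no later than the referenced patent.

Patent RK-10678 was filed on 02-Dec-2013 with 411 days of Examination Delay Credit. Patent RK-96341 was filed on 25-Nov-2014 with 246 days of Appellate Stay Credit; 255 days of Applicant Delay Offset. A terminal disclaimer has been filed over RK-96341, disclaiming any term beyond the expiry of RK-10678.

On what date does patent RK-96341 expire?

November 16, 2031

Natural term of RK-96341:
  Base: filing + 17 years → 25 November 2031.
  Appellate Stay Credit: +246 days → 28 July 2032.
  Applicant Delay Offset: −255 days → 16 November 2031.
Expiry of referenced patent RK-10678:
  Base: filing + 17 years → 2 December 2030.
  Examination Delay Credit: +411 days → 17 January 2032.
Terminal disclaimer: RK-96341 expires on the earlier of 16 November 2031 and 17 January 2032.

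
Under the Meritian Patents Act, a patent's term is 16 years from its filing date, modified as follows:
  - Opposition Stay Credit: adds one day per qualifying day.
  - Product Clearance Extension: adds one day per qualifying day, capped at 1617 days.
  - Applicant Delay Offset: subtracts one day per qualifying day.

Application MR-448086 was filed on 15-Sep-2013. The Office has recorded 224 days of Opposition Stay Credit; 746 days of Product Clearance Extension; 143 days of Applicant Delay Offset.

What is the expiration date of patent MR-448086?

Base term: filing date + 16 years → 15 September 2029.
Opposition Stay Credit: +224 days → 27 April 2030.
Product Clearance Extension: 746 days (within the 1617-day cap) → +746 days → 12 May 2032.
Applicant Delay Offset: −143 days → 21 December 2031.

2031-12-21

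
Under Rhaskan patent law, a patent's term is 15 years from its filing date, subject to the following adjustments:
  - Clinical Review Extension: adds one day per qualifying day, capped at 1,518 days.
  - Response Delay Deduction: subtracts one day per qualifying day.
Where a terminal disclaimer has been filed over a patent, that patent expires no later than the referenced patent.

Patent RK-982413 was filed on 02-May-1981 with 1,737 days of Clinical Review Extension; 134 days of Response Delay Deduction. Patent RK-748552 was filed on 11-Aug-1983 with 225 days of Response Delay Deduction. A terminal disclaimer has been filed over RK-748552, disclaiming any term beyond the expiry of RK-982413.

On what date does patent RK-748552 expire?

Natural term of RK-748552:
  Base: filing + 15 years → 11 August 1998.
  Response Delay Deduction: −225 days → 29 December 1997.
Expiry of referenced patent RK-982413:
  Base: filing + 15 years → 2 May 1996.
  Clinical Review Extension: 1737 days claimed exceeds the 1518-day cap, so +1518 days → 28 June 2000.
  Response Delay Deduction: −134 days → 15 February 2000.
Terminal disclaimer: RK-748552 expires on the earlier of 29 December 1997 and 15 February 2000.

1997-12-29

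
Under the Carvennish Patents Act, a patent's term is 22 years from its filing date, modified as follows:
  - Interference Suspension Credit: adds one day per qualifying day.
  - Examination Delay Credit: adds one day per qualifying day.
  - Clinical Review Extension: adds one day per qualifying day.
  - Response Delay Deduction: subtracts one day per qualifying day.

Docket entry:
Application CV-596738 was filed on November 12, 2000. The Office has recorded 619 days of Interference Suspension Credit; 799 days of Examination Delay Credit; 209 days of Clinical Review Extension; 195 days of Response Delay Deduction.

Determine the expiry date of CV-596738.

2026-10-14

Base term: filing date + 22 years → 12 November 2022.
Interference Suspension Credit: +619 days → 23 July 2024.
Examination Delay Credit: +799 days → 30 September 2026.
Clinical Review Extension: +209 days → 27 April 2027.
Response Delay Deduction: −195 days → 14 October 2026.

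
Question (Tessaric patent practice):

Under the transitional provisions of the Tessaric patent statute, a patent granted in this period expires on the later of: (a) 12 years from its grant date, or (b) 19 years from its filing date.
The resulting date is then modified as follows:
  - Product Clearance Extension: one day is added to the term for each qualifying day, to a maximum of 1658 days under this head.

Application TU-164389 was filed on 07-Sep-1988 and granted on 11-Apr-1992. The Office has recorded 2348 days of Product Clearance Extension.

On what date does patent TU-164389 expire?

2012-03-22

(a) grant + 12 years → 11 April 2004.
(b) filing + 19 years → 7 September 2007.
Later of the two: 7 September 2007.
Product Clearance Extension: 2348 days claimed exceeds the 1658-day cap, so +1658 days → 22 March 2012.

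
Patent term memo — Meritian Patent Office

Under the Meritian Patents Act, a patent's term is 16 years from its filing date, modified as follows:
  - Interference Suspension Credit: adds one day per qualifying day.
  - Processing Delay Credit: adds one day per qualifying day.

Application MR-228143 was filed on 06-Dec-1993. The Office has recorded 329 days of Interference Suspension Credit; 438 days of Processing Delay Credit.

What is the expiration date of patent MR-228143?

Base term: filing date + 16 years → 6 December 2009.
Interference Suspension Credit: +329 days → 31 October 2010.
Processing Delay Credit: +438 days → 12 January 2012.

2012-01-12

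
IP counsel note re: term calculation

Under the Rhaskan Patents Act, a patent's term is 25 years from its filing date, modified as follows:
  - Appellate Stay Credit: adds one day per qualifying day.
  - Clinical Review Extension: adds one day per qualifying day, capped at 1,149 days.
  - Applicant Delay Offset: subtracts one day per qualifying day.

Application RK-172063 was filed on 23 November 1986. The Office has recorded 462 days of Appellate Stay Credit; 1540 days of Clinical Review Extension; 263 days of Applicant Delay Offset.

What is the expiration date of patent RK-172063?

Base term: filing date + 25 years → 23 November 2011.
Appellate Stay Credit: +462 days → 27 February 2013.
Clinical Review Extension: 1540 days claimed exceeds the 1149-day cap, so +1149 days → 21 April 2016.
Applicant Delay Offset: −263 days → 2 August 2015.

2015-08-02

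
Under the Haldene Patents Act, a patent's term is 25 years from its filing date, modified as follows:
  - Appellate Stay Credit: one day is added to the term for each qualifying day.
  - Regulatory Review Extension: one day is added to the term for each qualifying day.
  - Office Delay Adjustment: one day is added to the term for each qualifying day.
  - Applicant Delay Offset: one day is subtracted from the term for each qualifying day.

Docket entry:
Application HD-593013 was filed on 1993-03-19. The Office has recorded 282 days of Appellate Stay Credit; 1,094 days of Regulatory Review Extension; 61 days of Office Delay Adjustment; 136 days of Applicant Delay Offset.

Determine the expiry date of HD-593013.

Base term: filing date + 25 years → 19 March 2018.
Appellate Stay Credit: +282 days → 26 December 2018.
Regulatory Review Extension: +1094 days → 24 December 2021.
Office Delay Adjustment: +61 days → 23 February 2022.
Applicant Delay Offset: −136 days → 10 October 2021.

2021-10-10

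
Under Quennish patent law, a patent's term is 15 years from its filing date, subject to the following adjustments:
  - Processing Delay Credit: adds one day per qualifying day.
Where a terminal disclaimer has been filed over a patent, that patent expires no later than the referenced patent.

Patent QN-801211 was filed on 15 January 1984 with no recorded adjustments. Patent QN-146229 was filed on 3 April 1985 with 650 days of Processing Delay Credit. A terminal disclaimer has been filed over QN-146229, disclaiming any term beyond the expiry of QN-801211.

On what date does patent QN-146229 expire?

Natural term of QN-146229:
  Base: filing + 15 years → 3 April 2000.
  Processing Delay Credit: +650 days → 13 January 2002.
Expiry of referenced patent QN-801211:
  Base: filing + 15 years → 15 January 1999.
Terminal disclaimer: QN-146229 expires on the earlier of 13 January 2002 and 15 January 1999.

January 15, 1999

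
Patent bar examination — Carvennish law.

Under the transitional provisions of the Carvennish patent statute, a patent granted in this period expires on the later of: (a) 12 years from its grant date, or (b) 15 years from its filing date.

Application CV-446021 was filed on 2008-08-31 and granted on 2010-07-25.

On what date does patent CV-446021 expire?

August 31, 2023

(a) grant + 12 years → 25 July 2022.
(b) filing + 15 years → 31 August 2023.
Later of the two: 31 August 2023.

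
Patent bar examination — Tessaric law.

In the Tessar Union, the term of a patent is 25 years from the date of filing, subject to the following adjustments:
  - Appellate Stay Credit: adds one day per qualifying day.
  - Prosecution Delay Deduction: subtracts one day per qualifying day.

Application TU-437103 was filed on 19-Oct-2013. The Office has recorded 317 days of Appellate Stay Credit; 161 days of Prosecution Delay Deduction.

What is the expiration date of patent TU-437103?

Base term: filing date + 25 years → 19 October 2038.
Appellate Stay Credit: +317 days → 1 September 2039.
Prosecution Delay Deduction: −161 days → 24 March 2039.

March 24, 2039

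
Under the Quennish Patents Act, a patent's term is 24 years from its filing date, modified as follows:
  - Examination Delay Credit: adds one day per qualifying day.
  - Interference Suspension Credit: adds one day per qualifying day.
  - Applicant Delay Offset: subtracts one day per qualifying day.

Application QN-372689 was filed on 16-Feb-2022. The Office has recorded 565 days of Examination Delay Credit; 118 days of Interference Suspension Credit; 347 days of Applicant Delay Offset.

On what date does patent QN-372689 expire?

Base term: filing date + 24 years → 16 February 2046.
Examination Delay Credit: +565 days → 4 September 2047.
Interference Suspension Credit: +118 days → 31 December 2047.
Applicant Delay Offset: −347 days → 18 January 2047.

January 18, 2047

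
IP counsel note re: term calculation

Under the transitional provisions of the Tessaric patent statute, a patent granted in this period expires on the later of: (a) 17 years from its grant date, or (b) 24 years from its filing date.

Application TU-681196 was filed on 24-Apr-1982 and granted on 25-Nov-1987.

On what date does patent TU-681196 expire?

2006-04-24

(a) grant + 17 years → 25 November 2004.
(b) filing + 24 years → 24 April 2006.
Later of the two: 24 April 2006.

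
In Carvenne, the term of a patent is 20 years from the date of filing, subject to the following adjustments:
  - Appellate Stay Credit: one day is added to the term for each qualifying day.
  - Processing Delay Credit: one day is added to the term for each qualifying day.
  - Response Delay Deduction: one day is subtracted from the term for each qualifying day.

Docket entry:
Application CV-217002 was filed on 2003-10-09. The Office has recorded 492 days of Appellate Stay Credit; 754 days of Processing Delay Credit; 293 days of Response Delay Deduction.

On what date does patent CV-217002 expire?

Base term: filing date + 20 years → 9 October 2023.
Appellate Stay Credit: +492 days → 12 February 2025.
Processing Delay Credit: +754 days → 8 March 2027.
Response Delay Deduction: −293 days → 19 May 2026.

2026-05-19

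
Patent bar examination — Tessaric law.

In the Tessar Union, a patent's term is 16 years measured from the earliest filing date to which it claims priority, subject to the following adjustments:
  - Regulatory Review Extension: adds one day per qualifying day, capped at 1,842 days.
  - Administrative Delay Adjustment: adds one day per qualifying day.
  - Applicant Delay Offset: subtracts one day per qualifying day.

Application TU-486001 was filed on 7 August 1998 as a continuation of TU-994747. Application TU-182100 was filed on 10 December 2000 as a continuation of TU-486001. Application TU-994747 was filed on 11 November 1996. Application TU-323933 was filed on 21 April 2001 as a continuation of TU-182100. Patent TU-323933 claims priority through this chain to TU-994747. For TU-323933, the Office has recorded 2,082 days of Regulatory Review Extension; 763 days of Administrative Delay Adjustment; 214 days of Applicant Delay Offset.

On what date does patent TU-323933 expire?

2019-05-30

Earliest priority filing: 11 November 1996.
Base term: 11 November 1996 + 16 years → 11 November 2012.
Regulatory Review Extension: 2082 days claimed exceeds the 1842-day cap, so +1842 days → 27 November 2017.
Administrative Delay Adjustment: +763 days → 30 December 2019.
Applicant Delay Offset: −214 days → 30 May 2019.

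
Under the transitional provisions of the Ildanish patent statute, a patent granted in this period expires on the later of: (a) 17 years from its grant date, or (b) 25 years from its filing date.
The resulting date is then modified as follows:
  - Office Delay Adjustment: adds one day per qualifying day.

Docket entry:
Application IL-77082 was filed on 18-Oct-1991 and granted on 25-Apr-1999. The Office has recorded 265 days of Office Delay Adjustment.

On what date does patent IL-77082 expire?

July 10, 2017

(a) grant + 17 years → 25 April 2016.
(b) filing + 25 years → 18 October 2016.
Later of the two: 18 October 2016.
Office Delay Adjustment: +265 days → 10 July 2017.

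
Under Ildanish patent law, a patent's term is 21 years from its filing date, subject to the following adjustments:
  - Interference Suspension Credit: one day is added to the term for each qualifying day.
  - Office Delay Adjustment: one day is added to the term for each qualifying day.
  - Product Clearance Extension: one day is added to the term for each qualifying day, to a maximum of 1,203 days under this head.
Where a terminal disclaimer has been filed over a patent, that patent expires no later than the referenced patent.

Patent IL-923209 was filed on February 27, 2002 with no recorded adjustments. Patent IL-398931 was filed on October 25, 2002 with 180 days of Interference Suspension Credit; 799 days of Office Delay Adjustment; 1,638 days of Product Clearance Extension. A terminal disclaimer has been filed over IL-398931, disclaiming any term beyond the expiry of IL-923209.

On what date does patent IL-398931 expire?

2023-02-27

Natural term of IL-398931:
  Base: filing + 21 years → 25 October 2023.
  Interference Suspension Credit: +180 days → 22 April 2024.
  Office Delay Adjustment: +799 days → 30 June 2026.
  Product Clearance Extension: 1638 days claimed exceeds the 1203-day cap, so +1203 days → 15 October 2029.
Expiry of referenced patent IL-923209:
  Base: filing + 21 years → 27 February 2023.
Terminal disclaimer: IL-398931 expires on the earlier of 15 October 2029 and 27 February 2023.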